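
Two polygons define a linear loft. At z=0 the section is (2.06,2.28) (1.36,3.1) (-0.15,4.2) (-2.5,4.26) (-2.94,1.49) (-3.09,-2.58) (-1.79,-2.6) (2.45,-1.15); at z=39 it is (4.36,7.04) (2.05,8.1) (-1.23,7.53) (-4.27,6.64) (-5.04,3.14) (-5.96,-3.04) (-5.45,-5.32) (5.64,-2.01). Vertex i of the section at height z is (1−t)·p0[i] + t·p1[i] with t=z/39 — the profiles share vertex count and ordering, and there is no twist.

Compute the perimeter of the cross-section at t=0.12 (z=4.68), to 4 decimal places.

Perimeter at t=0.12: 23.5419

Cross-section at t=0.12: each vertex is (1-t)·p0[i] + t·p1[i].
  v1: (1-0.12)·(2.06,2.28) + 0.12·(4.36,7.04) = (2.3360,2.8512)
  v2: (1-0.12)·(1.36,3.1) + 0.12·(2.05,8.1) = (1.4428,3.7000)
  v3: (1-0.12)·(-0.15,4.2) + 0.12·(-1.23,7.53) = (-0.2796,4.5996)
  v4: (1-0.12)·(-2.5,4.26) + 0.12·(-4.27,6.64) = (-2.7124,4.5456)
  v5: (1-0.12)·(-2.94,1.49) + 0.12·(-5.04,3.14) = (-3.1920,1.6880)
  v6: (1-0.12)·(-3.09,-2.58) + 0.12·(-5.96,-3.04) = (-3.4344,-2.6352)
  v7: (1-0.12)·(-1.79,-2.6) + 0.12·(-5.45,-5.32) = (-2.2292,-2.9264)
  v8: (1-0.12)·(2.45,-1.15) + 0.12·(5.64,-2.01) = (2.8328,-1.2532)
Perimeter = Σ |v_{i+1} − v_i|:
  edge 1→2: √(-0.8932² + 0.8488²) = 1.2322 (running 1.2322)
  edge 2→3: √(-1.7224² + 0.8996²) = 1.9432 (running 3.1754)
  edge 3→4: √(-2.4328² + -0.0540²) = 2.4334 (running 5.6088)
  edge 4→5: √(-0.4796² + -2.8576²) = 2.8976 (running 8.5063)
  edge 5→6: √(-0.2424² + -4.3232²) = 4.3300 (running 12.8363)
  edge 6→7: √(1.2052² + -0.2912²) = 1.2399 (running 14.0762)
  edge 7→8: √(5.0620² + 1.6732²) = 5.3314 (running 19.4076)
  edge 8→1: √(-0.4968² + 4.1044²) = 4.1344 (running 23.5419)
Perimeter = 23.5419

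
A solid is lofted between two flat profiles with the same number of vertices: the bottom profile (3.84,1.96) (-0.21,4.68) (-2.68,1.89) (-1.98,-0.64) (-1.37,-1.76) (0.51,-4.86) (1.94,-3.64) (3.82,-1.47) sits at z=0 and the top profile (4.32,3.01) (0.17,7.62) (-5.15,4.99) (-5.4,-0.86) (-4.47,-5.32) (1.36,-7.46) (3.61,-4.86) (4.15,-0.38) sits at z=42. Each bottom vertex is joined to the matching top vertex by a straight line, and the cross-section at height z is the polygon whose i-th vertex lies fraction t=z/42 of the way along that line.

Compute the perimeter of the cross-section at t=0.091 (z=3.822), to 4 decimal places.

Cross-section at t=0.091: each vertex is (1-t)·p0[i] + t·p1[i].
  v1: (1-0.091)·(3.84,1.96) + 0.091·(4.32,3.01) = (3.8837,2.0556)
  v2: (1-0.091)·(-0.21,4.68) + 0.091·(0.17,7.62) = (-0.1754,4.9475)
  v3: (1-0.091)·(-2.68,1.89) + 0.091·(-5.15,4.99) = (-2.9048,2.1721)
  v4: (1-0.091)·(-1.98,-0.64) + 0.091·(-5.4,-0.86) = (-2.2912,-0.6600)
  v5: (1-0.091)·(-1.37,-1.76) + 0.091·(-4.47,-5.32) = (-1.6521,-2.0840)
  v6: (1-0.091)·(0.51,-4.86) + 0.091·(1.36,-7.46) = (0.5874,-5.0966)
  v7: (1-0.091)·(1.94,-3.64) + 0.091·(3.61,-4.86) = (2.0920,-3.7510)
  v8: (1-0.091)·(3.82,-1.47) + 0.091·(4.15,-0.38) = (3.8500,-1.3708)
Perimeter = Σ |v_{i+1} − v_i|:
  edge 1→2: √(-4.0591² + 2.8920²) = 4.9840 (running 4.9840)
  edge 2→3: √(-2.7294² + -2.7754²) = 3.8926 (running 8.8766)
  edge 3→4: √(0.6136² + -2.8321²) = 2.8978 (running 11.7744)
  edge 4→5: √(0.6391² + -1.4239²) = 1.5608 (running 13.3352)
  edge 5→6: √(2.2394² + -3.0126²) = 3.7538 (running 17.0890)
  edge 6→7: √(1.5046² + 1.3456²) = 2.0185 (running 19.1075)
  edge 7→8: √(1.7581² + 2.3802²) = 2.9591 (running 22.0666)
  edge 8→1: √(0.0337² + 3.4264²) = 3.4265 (running 25.4931)
Perimeter = 25.4931

Perimeter at t=0.091: 25.4931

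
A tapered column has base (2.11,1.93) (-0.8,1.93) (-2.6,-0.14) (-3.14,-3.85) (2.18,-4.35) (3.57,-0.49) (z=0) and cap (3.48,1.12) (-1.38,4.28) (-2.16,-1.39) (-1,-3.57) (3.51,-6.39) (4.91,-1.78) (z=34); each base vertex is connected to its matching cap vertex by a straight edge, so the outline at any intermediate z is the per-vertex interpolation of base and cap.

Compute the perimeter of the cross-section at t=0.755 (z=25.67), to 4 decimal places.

Cross-section at t=0.755: each vertex is (1-t)·p0[i] + t·p1[i].
  v1: (1-0.755)·(2.11,1.93) + 0.755·(3.48,1.12) = (3.1444,1.3185)
  v2: (1-0.755)·(-0.8,1.93) + 0.755·(-1.38,4.28) = (-1.2379,3.7043)
  v3: (1-0.755)·(-2.6,-0.14) + 0.755·(-2.16,-1.39) = (-2.2678,-1.0837)
  v4: (1-0.755)·(-3.14,-3.85) + 0.755·(-1,-3.57) = (-1.5243,-3.6386)
  v5: (1-0.755)·(2.18,-4.35) + 0.755·(3.51,-6.39) = (3.1841,-5.8902)
  v6: (1-0.755)·(3.57,-0.49) + 0.755·(4.91,-1.78) = (4.5817,-1.4640)
Perimeter = Σ |v_{i+1} − v_i|:
  edge 1→2: √(-4.3822² + 2.3858²) = 4.9896 (running 4.9896)
  edge 2→3: √(-1.0299² + -4.7880²) = 4.8975 (running 9.8871)
  edge 3→4: √(0.7435² + -2.5549²) = 2.6608 (running 12.5480)
  edge 4→5: √(4.7085² + -2.2516²) = 5.2191 (running 17.7671)
  edge 5→6: √(1.3975² + 4.4262²) = 4.6416 (running 22.4087)
  edge 6→1: √(-1.4373² + 2.7824²) = 3.1317 (running 25.5404)
Perimeter = 25.5404

Perimeter at t=0.755: 25.5404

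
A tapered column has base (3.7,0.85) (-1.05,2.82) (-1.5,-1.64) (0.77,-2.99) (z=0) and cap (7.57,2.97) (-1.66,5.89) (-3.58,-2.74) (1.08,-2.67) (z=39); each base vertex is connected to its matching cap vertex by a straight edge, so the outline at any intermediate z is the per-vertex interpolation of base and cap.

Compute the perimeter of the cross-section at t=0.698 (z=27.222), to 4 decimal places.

Perimeter at t=0.698: 27.2130

Cross-section at t=0.698: each vertex is (1-t)·p0[i] + t·p1[i].
  v1: (1-0.698)·(3.7,0.85) + 0.698·(7.57,2.97) = (6.4013,2.3298)
  v2: (1-0.698)·(-1.05,2.82) + 0.698·(-1.66,5.89) = (-1.4758,4.9629)
  v3: (1-0.698)·(-1.5,-1.64) + 0.698·(-3.58,-2.74) = (-2.9518,-2.4078)
  v4: (1-0.698)·(0.77,-2.99) + 0.698·(1.08,-2.67) = (0.9864,-2.7666)
Perimeter = Σ |v_{i+1} − v_i|:
  edge 1→2: √(-7.8770² + 2.6331²) = 8.3055 (running 8.3055)
  edge 2→3: √(-1.4761² + -7.3707²) = 7.5170 (running 15.8225)
  edge 3→4: √(3.9382² + -0.3588²) = 3.9545 (running 19.7770)
  edge 4→1: √(5.4149² + 5.0964²) = 7.4360 (running 27.2130)
Perimeter = 27.2130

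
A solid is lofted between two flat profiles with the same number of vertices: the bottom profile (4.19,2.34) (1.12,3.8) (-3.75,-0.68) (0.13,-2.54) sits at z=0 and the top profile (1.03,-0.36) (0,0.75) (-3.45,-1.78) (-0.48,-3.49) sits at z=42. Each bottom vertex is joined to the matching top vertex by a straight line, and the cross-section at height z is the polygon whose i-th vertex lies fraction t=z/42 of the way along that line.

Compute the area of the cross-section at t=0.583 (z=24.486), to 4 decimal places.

Cross-section at t=0.583: each vertex is (1-t)·p0[i] + t·p1[i].
  v1: (1-0.583)·(4.19,2.34) + 0.583·(1.03,-0.36) = (2.3477,0.7659)
  v2: (1-0.583)·(1.12,3.8) + 0.583·(0,0.75) = (0.4670,2.0219)
  v3: (1-0.583)·(-3.75,-0.68) + 0.583·(-3.45,-1.78) = (-3.5751,-1.3213)
  v4: (1-0.583)·(0.13,-2.54) + 0.583·(-0.48,-3.49) = (-0.2256,-3.0939)
Shoelace sum Σ(x_i·y_{i+1} − x_{i+1}·y_i):
  i=1: 2.3477·2.0219 − 0.4670·0.7659 = +4.3890 (running +4.3890)
  i=2: 0.4670·-1.3213 − -3.5751·2.0219 = +6.6112 (running +11.0002)
  i=3: -3.5751·-3.0939 − -0.2256·-1.3213 = +10.7627 (running +21.7629)
  i=4: -0.2256·0.7659 − 2.3477·-3.0939 = +7.0907 (running +28.8536)
Area = |Σ|/2 = |28.8536|/2 = 14.4268

Area at t=0.583: 14.4268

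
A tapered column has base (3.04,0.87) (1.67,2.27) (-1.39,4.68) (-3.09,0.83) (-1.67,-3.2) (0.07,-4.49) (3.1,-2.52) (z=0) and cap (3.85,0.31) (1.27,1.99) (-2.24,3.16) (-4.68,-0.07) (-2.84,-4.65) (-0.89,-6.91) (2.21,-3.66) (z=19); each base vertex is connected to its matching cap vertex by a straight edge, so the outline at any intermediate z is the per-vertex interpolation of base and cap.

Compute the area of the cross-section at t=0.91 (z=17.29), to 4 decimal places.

Cross-section at t=0.91: each vertex is (1-t)·p0[i] + t·p1[i].
  v1: (1-0.91)·(3.04,0.87) + 0.91·(3.85,0.31) = (3.7771,0.3604)
  v2: (1-0.91)·(1.67,2.27) + 0.91·(1.27,1.99) = (1.3060,2.0152)
  v3: (1-0.91)·(-1.39,4.68) + 0.91·(-2.24,3.16) = (-2.1635,3.2968)
  v4: (1-0.91)·(-3.09,0.83) + 0.91·(-4.68,-0.07) = (-4.5369,0.0110)
  v5: (1-0.91)·(-1.67,-3.2) + 0.91·(-2.84,-4.65) = (-2.7347,-4.5195)
  v6: (1-0.91)·(0.07,-4.49) + 0.91·(-0.89,-6.91) = (-0.8036,-6.6922)
  v7: (1-0.91)·(3.1,-2.52) + 0.91·(2.21,-3.66) = (2.2901,-3.5574)
Shoelace sum Σ(x_i·y_{i+1} − x_{i+1}·y_i):
  i=1: 3.7771·2.0152 − 1.3060·0.3604 = +7.1409 (running +7.1409)
  i=2: 1.3060·3.2968 − -2.1635·2.0152 = +8.6655 (running +15.8064)
  i=3: -2.1635·0.0110 − -4.5369·3.2968 = +14.9335 (running +30.7399)
  i=4: -4.5369·-4.5195 − -2.7347·0.0110 = +20.5346 (running +51.2745)
  i=5: -2.7347·-6.6922 − -0.8036·-4.5195 = +14.6693 (running +65.9438)
  i=6: -0.8036·-3.5574 − 2.2901·-6.6922 = +18.1845 (running +84.1283)
  i=7: 2.2901·0.3604 − 3.7771·-3.5574 = +14.2620 (running +98.3903)
Area = |Σ|/2 = |98.3903|/2 = 49.1952

Area at t=0.91: 49.1952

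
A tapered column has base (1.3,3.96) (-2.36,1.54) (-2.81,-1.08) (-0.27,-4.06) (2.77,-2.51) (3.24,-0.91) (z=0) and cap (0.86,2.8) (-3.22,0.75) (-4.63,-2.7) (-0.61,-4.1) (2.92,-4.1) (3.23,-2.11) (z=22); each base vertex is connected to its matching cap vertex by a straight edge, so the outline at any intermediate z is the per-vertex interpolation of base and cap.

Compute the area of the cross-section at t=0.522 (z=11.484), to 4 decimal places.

Cross-section at t=0.522: each vertex is (1-t)·p0[i] + t·p1[i].
  v1: (1-0.522)·(1.3,3.96) + 0.522·(0.86,2.8) = (1.0703,3.3545)
  v2: (1-0.522)·(-2.36,1.54) + 0.522·(-3.22,0.75) = (-2.8089,1.1276)
  v3: (1-0.522)·(-2.81,-1.08) + 0.522·(-4.63,-2.7) = (-3.7600,-1.9256)
  v4: (1-0.522)·(-0.27,-4.06) + 0.522·(-0.61,-4.1) = (-0.4475,-4.0809)
  v5: (1-0.522)·(2.77,-2.51) + 0.522·(2.92,-4.1) = (2.8483,-3.3400)
  v6: (1-0.522)·(3.24,-0.91) + 0.522·(3.23,-2.11) = (3.2348,-1.5364)
Shoelace sum Σ(x_i·y_{i+1} − x_{i+1}·y_i):
  i=1: 1.0703·1.1276 − -2.8089·3.3545 = +10.6294 (running +10.6294)
  i=2: -2.8089·-1.9256 − -3.7600·1.1276 = +9.6489 (running +20.2782)
  i=3: -3.7600·-4.0809 − -0.4475·-1.9256 = +14.4826 (running +34.7608)
  i=4: -0.4475·-3.3400 − 2.8483·-4.0809 = +13.1181 (running +47.8790)
  i=5: 2.8483·-1.5364 − 3.2348·-3.3400 = +6.4280 (running +54.3069)
  i=6: 3.2348·3.3545 − 1.0703·-1.5364 = +12.4954 (running +66.8024)
Area = |Σ|/2 = |66.8024|/2 = 33.4012

Area at t=0.522: 33.4012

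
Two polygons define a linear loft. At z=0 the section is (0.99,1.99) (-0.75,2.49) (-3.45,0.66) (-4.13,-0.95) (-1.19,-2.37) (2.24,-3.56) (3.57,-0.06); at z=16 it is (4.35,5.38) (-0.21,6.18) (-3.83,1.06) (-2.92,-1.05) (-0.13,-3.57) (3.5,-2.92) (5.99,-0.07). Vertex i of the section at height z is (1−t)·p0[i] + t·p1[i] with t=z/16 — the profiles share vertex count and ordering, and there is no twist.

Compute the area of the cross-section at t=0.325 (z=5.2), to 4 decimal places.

Cross-section at t=0.325: each vertex is (1-t)·p0[i] + t·p1[i].
  v1: (1-0.325)·(0.99,1.99) + 0.325·(4.35,5.38) = (2.0820,3.0918)
  v2: (1-0.325)·(-0.75,2.49) + 0.325·(-0.21,6.18) = (-0.5745,3.6893)
  v3: (1-0.325)·(-3.45,0.66) + 0.325·(-3.83,1.06) = (-3.5735,0.7900)
  v4: (1-0.325)·(-4.13,-0.95) + 0.325·(-2.92,-1.05) = (-3.7367,-0.9825)
  v5: (1-0.325)·(-1.19,-2.37) + 0.325·(-0.13,-3.57) = (-0.8455,-2.7600)
  v6: (1-0.325)·(2.24,-3.56) + 0.325·(3.5,-2.92) = (2.6495,-3.3520)
  v7: (1-0.325)·(3.57,-0.06) + 0.325·(5.99,-0.07) = (4.3565,-0.0633)
Shoelace sum Σ(x_i·y_{i+1} − x_{i+1}·y_i):
  i=1: 2.0820·3.6893 − -0.5745·3.0918 = +9.4572 (running +9.4572)
  i=2: -0.5745·0.7900 − -3.5735·3.6893 = +12.7297 (running +22.1869)
  i=3: -3.5735·-0.9825 − -3.7367·0.7900 = +6.4630 (running +28.6499)
  i=4: -3.7367·-2.7600 − -0.8455·-0.9825 = +9.4827 (running +38.1326)
  i=5: -0.8455·-3.3520 − 2.6495·-2.7600 = +10.1467 (running +48.2794)
  i=6: 2.6495·-0.0633 − 4.3565·-3.3520 = +14.4354 (running +62.7148)
  i=7: 4.3565·3.0918 − 2.0820·-0.0633 = +13.6009 (running +76.3157)
Area = |Σ|/2 = |76.3157|/2 = 38.1578

Area at t=0.325: 38.1578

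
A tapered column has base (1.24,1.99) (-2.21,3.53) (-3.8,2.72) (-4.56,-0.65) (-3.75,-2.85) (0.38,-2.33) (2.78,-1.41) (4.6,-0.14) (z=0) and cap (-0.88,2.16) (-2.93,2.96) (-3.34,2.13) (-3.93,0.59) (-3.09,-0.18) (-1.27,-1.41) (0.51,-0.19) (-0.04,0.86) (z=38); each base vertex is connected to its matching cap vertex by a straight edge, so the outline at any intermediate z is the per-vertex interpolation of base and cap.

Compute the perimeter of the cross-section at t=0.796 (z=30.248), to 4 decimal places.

Perimeter at t=0.796: 14.7139

Cross-section at t=0.796: each vertex is (1-t)·p0[i] + t·p1[i].
  v1: (1-0.796)·(1.24,1.99) + 0.796·(-0.88,2.16) = (-0.4475,2.1253)
  v2: (1-0.796)·(-2.21,3.53) + 0.796·(-2.93,2.96) = (-2.7831,3.0763)
  v3: (1-0.796)·(-3.8,2.72) + 0.796·(-3.34,2.13) = (-3.4338,2.2504)
  v4: (1-0.796)·(-4.56,-0.65) + 0.796·(-3.93,0.59) = (-4.0585,0.3370)
  v5: (1-0.796)·(-3.75,-2.85) + 0.796·(-3.09,-0.18) = (-3.2246,-0.7247)
  v6: (1-0.796)·(0.38,-2.33) + 0.796·(-1.27,-1.41) = (-0.9334,-1.5977)
  v7: (1-0.796)·(2.78,-1.41) + 0.796·(0.51,-0.19) = (0.9731,-0.4389)
  v8: (1-0.796)·(4.6,-0.14) + 0.796·(-0.04,0.86) = (0.9066,0.6560)
Perimeter = Σ |v_{i+1} − v_i|:
  edge 1→2: √(-2.3356² + 0.9510²) = 2.5218 (running 2.5218)
  edge 2→3: √(-0.6507² + -0.8259²) = 1.0515 (running 3.5732)
  edge 3→4: √(-0.6247² + -1.9133²) = 2.0127 (running 5.5860)
  edge 4→5: √(0.8339² + -1.0617²) = 1.3500 (running 6.9360)
  edge 5→6: √(2.2912² + -0.8730²) = 2.4519 (running 9.3879)
  edge 6→7: √(1.9065² + 1.1588²) = 2.2310 (running 11.6189)
  edge 7→8: √(-0.0665² + 1.0949²) = 1.0969 (running 12.7158)
  edge 8→1: √(-1.3541² + 1.4693²) = 1.9981 (running 14.7139)
Perimeter = 14.7139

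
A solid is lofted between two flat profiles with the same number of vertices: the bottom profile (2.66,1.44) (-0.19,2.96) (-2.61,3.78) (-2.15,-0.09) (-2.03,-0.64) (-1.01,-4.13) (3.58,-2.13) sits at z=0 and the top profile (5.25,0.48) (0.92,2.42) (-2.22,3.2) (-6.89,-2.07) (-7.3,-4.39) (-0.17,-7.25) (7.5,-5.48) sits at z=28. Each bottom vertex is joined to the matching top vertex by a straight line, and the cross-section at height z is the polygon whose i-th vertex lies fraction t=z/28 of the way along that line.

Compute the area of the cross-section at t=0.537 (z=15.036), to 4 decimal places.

Cross-section at t=0.537: each vertex is (1-t)·p0[i] + t·p1[i].
  v1: (1-0.537)·(2.66,1.44) + 0.537·(5.25,0.48) = (4.0508,0.9245)
  v2: (1-0.537)·(-0.19,2.96) + 0.537·(0.92,2.42) = (0.4061,2.6700)
  v3: (1-0.537)·(-2.61,3.78) + 0.537·(-2.22,3.2) = (-2.4006,3.4685)
  v4: (1-0.537)·(-2.15,-0.09) + 0.537·(-6.89,-2.07) = (-4.6954,-1.1533)
  v5: (1-0.537)·(-2.03,-0.64) + 0.537·(-7.3,-4.39) = (-4.8600,-2.6538)
  v6: (1-0.537)·(-1.01,-4.13) + 0.537·(-0.17,-7.25) = (-0.5589,-5.8054)
  v7: (1-0.537)·(3.58,-2.13) + 0.537·(7.5,-5.48) = (5.6850,-3.9290)
Shoelace sum Σ(x_i·y_{i+1} − x_{i+1}·y_i):
  i=1: 4.0508·2.6700 − 0.4061·0.9245 = +10.4404 (running +10.4404)
  i=2: 0.4061·3.4685 − -2.4006·2.6700 = +7.8180 (running +18.2584)
  i=3: -2.4006·-1.1533 − -4.6954·3.4685 = +19.0546 (running +37.3130)
  i=4: -4.6954·-2.6538 − -4.8600·-1.1533 = +6.8555 (running +44.1686)
  i=5: -4.8600·-5.8054 − -0.5589·-2.6538 = +26.7311 (running +70.8997)
  i=6: -0.5589·-3.9290 − 5.6850·-5.8054 = +35.2001 (running +106.0998)
  i=7: 5.6850·0.9245 − 4.0508·-3.9290 = +21.1712 (running +127.2710)
Area = |Σ|/2 = |127.2710|/2 = 63.6355

Area at t=0.537: 63.6355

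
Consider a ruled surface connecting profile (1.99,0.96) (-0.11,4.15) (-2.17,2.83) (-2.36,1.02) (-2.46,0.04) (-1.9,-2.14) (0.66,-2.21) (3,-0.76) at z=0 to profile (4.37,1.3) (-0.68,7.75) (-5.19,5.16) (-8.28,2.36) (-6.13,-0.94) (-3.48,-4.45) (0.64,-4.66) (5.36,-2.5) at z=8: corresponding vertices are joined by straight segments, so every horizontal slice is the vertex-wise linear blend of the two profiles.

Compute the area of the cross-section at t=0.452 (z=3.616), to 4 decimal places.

Cross-section at t=0.452: each vertex is (1-t)·p0[i] + t·p1[i].
  v1: (1-0.452)·(1.99,0.96) + 0.452·(4.37,1.3) = (3.0658,1.1137)
  v2: (1-0.452)·(-0.11,4.15) + 0.452·(-0.68,7.75) = (-0.3676,5.7772)
  v3: (1-0.452)·(-2.17,2.83) + 0.452·(-5.19,5.16) = (-3.5350,3.8832)
  v4: (1-0.452)·(-2.36,1.02) + 0.452·(-8.28,2.36) = (-5.0358,1.6257)
  v5: (1-0.452)·(-2.46,0.04) + 0.452·(-6.13,-0.94) = (-4.1188,-0.4030)
  v6: (1-0.452)·(-1.9,-2.14) + 0.452·(-3.48,-4.45) = (-2.6142,-3.1841)
  v7: (1-0.452)·(0.66,-2.21) + 0.452·(0.64,-4.66) = (0.6510,-3.3174)
  v8: (1-0.452)·(3,-0.76) + 0.452·(5.36,-2.5) = (4.0667,-1.5465)
Shoelace sum Σ(x_i·y_{i+1} − x_{i+1}·y_i):
  i=1: 3.0658·5.7772 − -0.3676·1.1137 = +18.1209 (running +18.1209)
  i=2: -0.3676·3.8832 − -3.5350·5.7772 = +18.9950 (running +37.1160)
  i=3: -3.5350·1.6257 − -5.0358·3.8832 = +13.8081 (running +50.9241)
  i=4: -5.0358·-0.4030 − -4.1188·1.6257 = +8.7252 (running +59.6493)
  i=5: -4.1188·-3.1841 − -2.6142·-0.4030 = +12.0615 (running +71.7107)
  i=6: -2.6142·-3.3174 − 0.6510·-3.1841 = +10.7449 (running +82.4557)
  i=7: 0.6510·-1.5465 − 4.0667·-3.3174 = +12.4842 (running +94.9399)
  i=8: 4.0667·1.1137 − 3.0658·-1.5465 = +9.2702 (running +104.2101)
Area = |Σ|/2 = |104.2101|/2 = 52.1050

Area at t=0.452: 52.1050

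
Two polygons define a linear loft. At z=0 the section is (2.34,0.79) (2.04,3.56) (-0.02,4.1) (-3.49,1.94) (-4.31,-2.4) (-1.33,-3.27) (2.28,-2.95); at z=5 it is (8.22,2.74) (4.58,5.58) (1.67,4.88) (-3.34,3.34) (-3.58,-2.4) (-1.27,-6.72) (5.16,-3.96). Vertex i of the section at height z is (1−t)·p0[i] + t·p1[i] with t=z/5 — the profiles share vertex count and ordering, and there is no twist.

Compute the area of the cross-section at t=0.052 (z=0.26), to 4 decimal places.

Area at t=0.052: 41.0214

Cross-section at t=0.052: each vertex is (1-t)·p0[i] + t·p1[i].
  v1: (1-0.052)·(2.34,0.79) + 0.052·(8.22,2.74) = (2.6458,0.8914)
  v2: (1-0.052)·(2.04,3.56) + 0.052·(4.58,5.58) = (2.1721,3.6650)
  v3: (1-0.052)·(-0.02,4.1) + 0.052·(1.67,4.88) = (0.0679,4.1406)
  v4: (1-0.052)·(-3.49,1.94) + 0.052·(-3.34,3.34) = (-3.4822,2.0128)
  v5: (1-0.052)·(-4.31,-2.4) + 0.052·(-3.58,-2.4) = (-4.2720,-2.4000)
  v6: (1-0.052)·(-1.33,-3.27) + 0.052·(-1.27,-6.72) = (-1.3269,-3.4494)
  v7: (1-0.052)·(2.28,-2.95) + 0.052·(5.16,-3.96) = (2.4298,-3.0025)
Shoelace sum Σ(x_i·y_{i+1} − x_{i+1}·y_i):
  i=1: 2.6458·3.6650 − 2.1721·0.8914 = +7.7606 (running +7.7606)
  i=2: 2.1721·4.1406 − 0.0679·3.6650 = +8.7448 (running +16.5055)
  i=3: 0.0679·2.0128 − -3.4822·4.1406 = +14.5549 (running +31.0604)
  i=4: -3.4822·-2.4000 − -4.2720·2.0128 = +16.9560 (running +48.0164)
  i=5: -4.2720·-3.4494 − -1.3269·-2.4000 = +11.5515 (running +59.5679)
  i=6: -1.3269·-3.0025 − 2.4298·-3.4494 = +12.3652 (running +71.9331)
  i=7: 2.4298·0.8914 − 2.6458·-3.0025 = +10.1098 (running +82.0429)
Area = |Σ|/2 = |82.0429|/2 = 41.0214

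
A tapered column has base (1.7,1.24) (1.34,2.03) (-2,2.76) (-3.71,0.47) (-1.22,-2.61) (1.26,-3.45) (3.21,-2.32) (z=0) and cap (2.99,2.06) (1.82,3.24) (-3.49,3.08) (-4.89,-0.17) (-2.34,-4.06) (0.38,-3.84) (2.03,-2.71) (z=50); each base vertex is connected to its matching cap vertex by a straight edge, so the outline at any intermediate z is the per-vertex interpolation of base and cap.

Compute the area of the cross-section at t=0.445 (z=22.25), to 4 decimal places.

Cross-section at t=0.445: each vertex is (1-t)·p0[i] + t·p1[i].
  v1: (1-0.445)·(1.7,1.24) + 0.445·(2.99,2.06) = (2.2740,1.6049)
  v2: (1-0.445)·(1.34,2.03) + 0.445·(1.82,3.24) = (1.5536,2.5684)
  v3: (1-0.445)·(-2,2.76) + 0.445·(-3.49,3.08) = (-2.6631,2.9024)
  v4: (1-0.445)·(-3.71,0.47) + 0.445·(-4.89,-0.17) = (-4.2351,0.1852)
  v5: (1-0.445)·(-1.22,-2.61) + 0.445·(-2.34,-4.06) = (-1.7184,-3.2552)
  v6: (1-0.445)·(1.26,-3.45) + 0.445·(0.38,-3.84) = (0.8684,-3.6235)
  v7: (1-0.445)·(3.21,-2.32) + 0.445·(2.03,-2.71) = (2.6849,-2.4935)
Shoelace sum Σ(x_i·y_{i+1} − x_{i+1}·y_i):
  i=1: 2.2740·2.5684 − 1.5536·1.6049 = +3.3474 (running +3.3474)
  i=2: 1.5536·2.9024 − -2.6631·2.5684 = +11.3491 (running +14.6965)
  i=3: -2.6631·0.1852 − -4.2351·2.9024 = +11.7988 (running +26.4952)
  i=4: -4.2351·-3.2552 − -1.7184·0.1852 = +14.1046 (running +40.5998)
  i=5: -1.7184·-3.6235 − 0.8684·-3.2552 = +9.0536 (running +49.6534)
  i=6: 0.8684·-2.4935 − 2.6849·-3.6235 = +7.5635 (running +57.2168)
  i=7: 2.6849·1.6049 − 2.2740·-2.4935 = +9.9795 (running +67.1963)
Area = |Σ|/2 = |67.1963|/2 = 33.5981

Area at t=0.445: 33.5981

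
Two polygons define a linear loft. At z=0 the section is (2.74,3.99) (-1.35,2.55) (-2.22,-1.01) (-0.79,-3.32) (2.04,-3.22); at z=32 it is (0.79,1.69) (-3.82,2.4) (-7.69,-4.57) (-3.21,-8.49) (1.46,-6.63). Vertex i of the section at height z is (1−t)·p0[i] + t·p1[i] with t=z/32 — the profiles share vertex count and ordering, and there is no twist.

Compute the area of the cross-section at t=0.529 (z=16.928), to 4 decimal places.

Cross-section at t=0.529: each vertex is (1-t)·p0[i] + t·p1[i].
  v1: (1-0.529)·(2.74,3.99) + 0.529·(0.79,1.69) = (1.7085,2.7733)
  v2: (1-0.529)·(-1.35,2.55) + 0.529·(-3.82,2.4) = (-2.6566,2.4707)
  v3: (1-0.529)·(-2.22,-1.01) + 0.529·(-7.69,-4.57) = (-5.1136,-2.8932)
  v4: (1-0.529)·(-0.79,-3.32) + 0.529·(-3.21,-8.49) = (-2.0702,-6.0549)
  v5: (1-0.529)·(2.04,-3.22) + 0.529·(1.46,-6.63) = (1.7332,-5.0239)
Shoelace sum Σ(x_i·y_{i+1} − x_{i+1}·y_i):
  i=1: 1.7085·2.4707 − -2.6566·2.7733 = +11.5886 (running +11.5886)
  i=2: -2.6566·-2.8932 − -5.1136·2.4707 = +20.3203 (running +31.9089)
  i=3: -5.1136·-6.0549 − -2.0702·-2.8932 = +24.9731 (running +56.8820)
  i=4: -2.0702·-5.0239 − 1.7332·-6.0549 = +20.8946 (running +77.7767)
  i=5: 1.7332·2.7733 − 1.7085·-5.0239 = +13.3897 (running +91.1663)
Area = |Σ|/2 = |91.1663|/2 = 45.5832

Area at t=0.529: 45.5832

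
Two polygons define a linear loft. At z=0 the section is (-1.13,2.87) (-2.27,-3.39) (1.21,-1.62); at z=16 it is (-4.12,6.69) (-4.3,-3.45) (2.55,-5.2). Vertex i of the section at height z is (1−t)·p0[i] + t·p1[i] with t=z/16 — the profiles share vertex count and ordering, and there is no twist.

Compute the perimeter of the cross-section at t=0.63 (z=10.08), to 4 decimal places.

Perimeter at t=0.63: 24.8033

Cross-section at t=0.63: each vertex is (1-t)·p0[i] + t·p1[i].
  v1: (1-0.63)·(-1.13,2.87) + 0.63·(-4.12,6.69) = (-3.0137,5.2766)
  v2: (1-0.63)·(-2.27,-3.39) + 0.63·(-4.3,-3.45) = (-3.5489,-3.4278)
  v3: (1-0.63)·(1.21,-1.62) + 0.63·(2.55,-5.2) = (2.0542,-3.8754)
Perimeter = Σ |v_{i+1} − v_i|:
  edge 1→2: √(-0.5352² + -8.7044²) = 8.7208 (running 8.7208)
  edge 2→3: √(5.6031² + -0.4476²) = 5.6209 (running 14.3418)
  edge 3→1: √(-5.0679² + 9.1520²) = 10.4615 (running 24.8033)
Perimeter = 24.8033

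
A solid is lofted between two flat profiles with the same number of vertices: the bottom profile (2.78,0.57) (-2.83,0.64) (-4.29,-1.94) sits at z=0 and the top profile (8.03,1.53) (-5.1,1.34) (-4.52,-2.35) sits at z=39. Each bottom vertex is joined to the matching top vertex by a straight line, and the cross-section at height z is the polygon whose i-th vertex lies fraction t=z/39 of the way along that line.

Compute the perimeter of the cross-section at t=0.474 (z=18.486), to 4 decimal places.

Cross-section at t=0.474: each vertex is (1-t)·p0[i] + t·p1[i].
  v1: (1-0.474)·(2.78,0.57) + 0.474·(8.03,1.53) = (5.2685,1.0250)
  v2: (1-0.474)·(-2.83,0.64) + 0.474·(-5.1,1.34) = (-3.9060,0.9718)
  v3: (1-0.474)·(-4.29,-1.94) + 0.474·(-4.52,-2.35) = (-4.3990,-2.1343)
Perimeter = Σ |v_{i+1} − v_i|:
  edge 1→2: √(-9.1745² + -0.0532²) = 9.1746 (running 9.1746)
  edge 2→3: √(-0.4930² + -3.1061²) = 3.1450 (running 12.3197)
  edge 3→1: √(9.6675² + 3.1594²) = 10.1707 (running 22.4903)
Perimeter = 22.4903

Perimeter at t=0.474: 22.4903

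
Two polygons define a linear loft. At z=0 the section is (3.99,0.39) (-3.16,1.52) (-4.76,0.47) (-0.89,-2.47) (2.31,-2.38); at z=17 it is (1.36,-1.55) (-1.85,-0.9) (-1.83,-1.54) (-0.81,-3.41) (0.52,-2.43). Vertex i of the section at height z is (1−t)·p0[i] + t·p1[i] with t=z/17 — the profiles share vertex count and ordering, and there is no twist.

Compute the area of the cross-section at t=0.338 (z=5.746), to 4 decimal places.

Area at t=0.338: 14.3999

Cross-section at t=0.338: each vertex is (1-t)·p0[i] + t·p1[i].
  v1: (1-0.338)·(3.99,0.39) + 0.338·(1.36,-1.55) = (3.1011,-0.2657)
  v2: (1-0.338)·(-3.16,1.52) + 0.338·(-1.85,-0.9) = (-2.7172,0.7020)
  v3: (1-0.338)·(-4.76,0.47) + 0.338·(-1.83,-1.54) = (-3.7697,-0.2094)
  v4: (1-0.338)·(-0.89,-2.47) + 0.338·(-0.81,-3.41) = (-0.8630,-2.7877)
  v5: (1-0.338)·(2.31,-2.38) + 0.338·(0.52,-2.43) = (1.7050,-2.3969)
Shoelace sum Σ(x_i·y_{i+1} − x_{i+1}·y_i):
  i=1: 3.1011·0.7020 − -2.7172·-0.2657 = +1.4550 (running +1.4550)
  i=2: -2.7172·-0.2094 − -3.7697·0.7020 = +3.2154 (running +4.6704)
  i=3: -3.7697·-2.7877 − -0.8630·-0.2094 = +10.3281 (running +14.9985)
  i=4: -0.8630·-2.3969 − 1.7050·-2.7877 = +6.8214 (running +21.8199)
  i=5: 1.7050·-0.2657 − 3.1011·-2.3969 = +6.9799 (running +28.7998)
Area = |Σ|/2 = |28.7998|/2 = 14.3999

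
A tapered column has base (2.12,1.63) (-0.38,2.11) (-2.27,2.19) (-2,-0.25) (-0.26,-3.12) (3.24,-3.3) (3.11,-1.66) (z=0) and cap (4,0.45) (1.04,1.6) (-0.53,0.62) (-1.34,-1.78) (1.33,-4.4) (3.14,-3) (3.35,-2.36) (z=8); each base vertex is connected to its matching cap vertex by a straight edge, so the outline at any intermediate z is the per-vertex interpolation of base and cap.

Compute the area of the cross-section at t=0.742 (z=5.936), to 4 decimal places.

Cross-section at t=0.742: each vertex is (1-t)·p0[i] + t·p1[i].
  v1: (1-0.742)·(2.12,1.63) + 0.742·(4,0.45) = (3.5150,0.7544)
  v2: (1-0.742)·(-0.38,2.11) + 0.742·(1.04,1.6) = (0.6736,1.7316)
  v3: (1-0.742)·(-2.27,2.19) + 0.742·(-0.53,0.62) = (-0.9789,1.0251)
  v4: (1-0.742)·(-2,-0.25) + 0.742·(-1.34,-1.78) = (-1.5103,-1.3853)
  v5: (1-0.742)·(-0.26,-3.12) + 0.742·(1.33,-4.4) = (0.9198,-4.0698)
  v6: (1-0.742)·(3.24,-3.3) + 0.742·(3.14,-3) = (3.1658,-3.0774)
  v7: (1-0.742)·(3.11,-1.66) + 0.742·(3.35,-2.36) = (3.2881,-2.1794)
Shoelace sum Σ(x_i·y_{i+1} − x_{i+1}·y_i):
  i=1: 3.5150·1.7316 − 0.6736·0.7544 = +5.5782 (running +5.5782)
  i=2: 0.6736·1.0251 − -0.9789·1.7316 = +2.3856 (running +7.9638)
  i=3: -0.9789·-1.3853 − -1.5103·1.0251 = +2.9042 (running +10.8680)
  i=4: -1.5103·-4.0698 − 0.9198·-1.3853 = +7.4206 (running +18.2886)
  i=5: 0.9198·-3.0774 − 3.1658·-4.0698 = +10.0535 (running +28.3421)
  i=6: 3.1658·-2.1794 − 3.2881·-3.0774 = +3.2192 (running +31.5613)
  i=7: 3.2881·0.7544 − 3.5150·-2.1794 = +10.1412 (running +41.7025)
Area = |Σ|/2 = |41.7025|/2 = 20.8512

Area at t=0.742: 20.8512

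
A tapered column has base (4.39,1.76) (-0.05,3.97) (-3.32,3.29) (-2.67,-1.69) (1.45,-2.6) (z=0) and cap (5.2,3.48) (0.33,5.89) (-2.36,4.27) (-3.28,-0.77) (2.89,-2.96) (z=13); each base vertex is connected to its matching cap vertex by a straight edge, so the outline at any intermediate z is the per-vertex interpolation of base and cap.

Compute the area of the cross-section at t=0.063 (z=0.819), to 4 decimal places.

Area at t=0.063: 35.0027

Cross-section at t=0.063: each vertex is (1-t)·p0[i] + t·p1[i].
  v1: (1-0.063)·(4.39,1.76) + 0.063·(5.2,3.48) = (4.4410,1.8684)
  v2: (1-0.063)·(-0.05,3.97) + 0.063·(0.33,5.89) = (-0.0261,4.0910)
  v3: (1-0.063)·(-3.32,3.29) + 0.063·(-2.36,4.27) = (-3.2595,3.3517)
  v4: (1-0.063)·(-2.67,-1.69) + 0.063·(-3.28,-0.77) = (-2.7084,-1.6320)
  v5: (1-0.063)·(1.45,-2.6) + 0.063·(2.89,-2.96) = (1.5407,-2.6227)
Shoelace sum Σ(x_i·y_{i+1} − x_{i+1}·y_i):
  i=1: 4.4410·4.0910 − -0.0261·1.8684 = +18.2168 (running +18.2168)
  i=2: -0.0261·3.3517 − -3.2595·4.0910 = +13.2472 (running +31.4640)
  i=3: -3.2595·-1.6320 − -2.7084·3.3517 = +14.3976 (running +45.8616)
  i=4: -2.7084·-2.6227 − 1.5407·-1.6320 = +9.6179 (running +55.4795)
  i=5: 1.5407·1.8684 − 4.4410·-2.6227 = +14.5260 (running +70.0055)
Area = |Σ|/2 = |70.0055|/2 = 35.0027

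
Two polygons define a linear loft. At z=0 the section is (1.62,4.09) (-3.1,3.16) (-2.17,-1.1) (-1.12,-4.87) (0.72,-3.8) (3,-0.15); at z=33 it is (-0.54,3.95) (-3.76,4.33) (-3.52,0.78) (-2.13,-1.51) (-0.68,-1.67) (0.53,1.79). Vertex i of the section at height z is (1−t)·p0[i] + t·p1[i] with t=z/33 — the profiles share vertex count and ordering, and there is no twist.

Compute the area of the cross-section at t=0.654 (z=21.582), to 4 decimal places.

Area at t=0.654: 23.5158

Cross-section at t=0.654: each vertex is (1-t)·p0[i] + t·p1[i].
  v1: (1-0.654)·(1.62,4.09) + 0.654·(-0.54,3.95) = (0.2074,3.9984)
  v2: (1-0.654)·(-3.1,3.16) + 0.654·(-3.76,4.33) = (-3.5316,3.9252)
  v3: (1-0.654)·(-2.17,-1.1) + 0.654·(-3.52,0.78) = (-3.0529,0.1295)
  v4: (1-0.654)·(-1.12,-4.87) + 0.654·(-2.13,-1.51) = (-1.7805,-2.6726)
  v5: (1-0.654)·(0.72,-3.8) + 0.654·(-0.68,-1.67) = (-0.1956,-2.4070)
  v6: (1-0.654)·(3,-0.15) + 0.654·(0.53,1.79) = (1.3846,1.1188)
Shoelace sum Σ(x_i·y_{i+1} − x_{i+1}·y_i):
  i=1: 0.2074·3.9252 − -3.5316·3.9984 = +14.9350 (running +14.9350)
  i=2: -3.5316·0.1295 − -3.0529·3.9252 = +11.5258 (running +26.4607)
  i=3: -3.0529·-2.6726 − -1.7805·0.1295 = +8.3897 (running +34.8504)
  i=4: -1.7805·-2.4070 − -0.1956·-2.6726 = +3.7630 (running +38.6134)
  i=5: -0.1956·1.1188 − 1.3846·-2.4070 = +3.1139 (running +41.7273)
  i=6: 1.3846·3.9984 − 0.2074·1.1188 = +5.3043 (running +47.0316)
Area = |Σ|/2 = |47.0316|/2 = 23.5158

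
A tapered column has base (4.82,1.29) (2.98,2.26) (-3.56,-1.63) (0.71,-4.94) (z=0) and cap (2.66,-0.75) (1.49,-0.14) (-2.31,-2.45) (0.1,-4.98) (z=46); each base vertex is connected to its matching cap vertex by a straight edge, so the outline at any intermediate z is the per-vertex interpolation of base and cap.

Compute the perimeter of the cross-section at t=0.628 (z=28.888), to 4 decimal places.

Cross-section at t=0.628: each vertex is (1-t)·p0[i] + t·p1[i].
  v1: (1-0.628)·(4.82,1.29) + 0.628·(2.66,-0.75) = (3.4635,0.0089)
  v2: (1-0.628)·(2.98,2.26) + 0.628·(1.49,-0.14) = (2.0443,0.7528)
  v3: (1-0.628)·(-3.56,-1.63) + 0.628·(-2.31,-2.45) = (-2.7750,-2.1450)
  v4: (1-0.628)·(0.71,-4.94) + 0.628·(0.1,-4.98) = (0.3269,-4.9651)
Perimeter = Σ |v_{i+1} − v_i|:
  edge 1→2: √(-1.4192² + 0.7439²) = 1.6024 (running 1.6024)
  edge 2→3: √(-4.8193² + -2.8978²) = 5.6234 (running 7.2258)
  edge 3→4: √(3.1019² + -2.8202²) = 4.1923 (running 11.4181)
  edge 4→1: √(3.1366² + 4.9740²) = 5.8804 (running 17.2984)
Perimeter = 17.2984

Perimeter at t=0.628: 17.2984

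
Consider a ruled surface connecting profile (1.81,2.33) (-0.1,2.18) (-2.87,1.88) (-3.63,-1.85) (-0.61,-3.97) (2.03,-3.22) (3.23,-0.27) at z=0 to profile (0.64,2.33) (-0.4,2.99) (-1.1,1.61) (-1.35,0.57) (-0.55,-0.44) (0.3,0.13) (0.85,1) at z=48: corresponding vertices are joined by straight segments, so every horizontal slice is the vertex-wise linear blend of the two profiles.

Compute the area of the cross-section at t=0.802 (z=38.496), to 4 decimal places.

Area at t=0.802: 8.2042

Cross-section at t=0.802: each vertex is (1-t)·p0[i] + t·p1[i].
  v1: (1-0.802)·(1.81,2.33) + 0.802·(0.64,2.33) = (0.8717,2.3300)
  v2: (1-0.802)·(-0.1,2.18) + 0.802·(-0.4,2.99) = (-0.3406,2.8296)
  v3: (1-0.802)·(-2.87,1.88) + 0.802·(-1.1,1.61) = (-1.4505,1.6635)
  v4: (1-0.802)·(-3.63,-1.85) + 0.802·(-1.35,0.57) = (-1.8014,0.0908)
  v5: (1-0.802)·(-0.61,-3.97) + 0.802·(-0.55,-0.44) = (-0.5619,-1.1389)
  v6: (1-0.802)·(2.03,-3.22) + 0.802·(0.3,0.13) = (0.6425,-0.5333)
  v7: (1-0.802)·(3.23,-0.27) + 0.802·(0.85,1) = (1.3212,0.7485)
Shoelace sum Σ(x_i·y_{i+1} − x_{i+1}·y_i):
  i=1: 0.8717·2.8296 − -0.3406·2.3300 = +3.2601 (running +3.2601)
  i=2: -0.3406·1.6635 − -1.4505·2.8296 = +3.5377 (running +6.7977)
  i=3: -1.4505·0.0908 − -1.8014·1.6635 = +2.8649 (running +9.6626)
  i=4: -1.8014·-1.1389 − -0.5619·0.0908 = +2.1028 (running +11.7654)
  i=5: -0.5619·-0.5333 − 0.6425·-1.1389 = +1.0315 (running +12.7968)
  i=6: 0.6425·0.7485 − 1.3212·-0.5333 = +1.1856 (running +13.9824)
  i=7: 1.3212·2.3300 − 0.8717·0.7485 = +2.4260 (running +16.4084)
Area = |Σ|/2 = |16.4084|/2 = 8.2042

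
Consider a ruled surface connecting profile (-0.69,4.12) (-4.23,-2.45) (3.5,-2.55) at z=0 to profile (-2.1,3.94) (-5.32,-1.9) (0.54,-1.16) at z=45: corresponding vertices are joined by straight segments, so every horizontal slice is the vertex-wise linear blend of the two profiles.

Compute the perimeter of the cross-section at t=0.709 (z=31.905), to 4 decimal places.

Perimeter at t=0.709: 19.6819

Cross-section at t=0.709: each vertex is (1-t)·p0[i] + t·p1[i].
  v1: (1-0.709)·(-0.69,4.12) + 0.709·(-2.1,3.94) = (-1.6897,3.9924)
  v2: (1-0.709)·(-4.23,-2.45) + 0.709·(-5.32,-1.9) = (-5.0028,-2.0601)
  v3: (1-0.709)·(3.5,-2.55) + 0.709·(0.54,-1.16) = (1.4014,-1.5645)
Perimeter = Σ |v_{i+1} − v_i|:
  edge 1→2: √(-3.3131² + -6.0524²) = 6.8999 (running 6.8999)
  edge 2→3: √(6.4042² + 0.4956²) = 6.4233 (running 13.3232)
  edge 3→1: √(-3.0911² + 5.5569²) = 6.3587 (running 19.6819)
Perimeter = 19.6819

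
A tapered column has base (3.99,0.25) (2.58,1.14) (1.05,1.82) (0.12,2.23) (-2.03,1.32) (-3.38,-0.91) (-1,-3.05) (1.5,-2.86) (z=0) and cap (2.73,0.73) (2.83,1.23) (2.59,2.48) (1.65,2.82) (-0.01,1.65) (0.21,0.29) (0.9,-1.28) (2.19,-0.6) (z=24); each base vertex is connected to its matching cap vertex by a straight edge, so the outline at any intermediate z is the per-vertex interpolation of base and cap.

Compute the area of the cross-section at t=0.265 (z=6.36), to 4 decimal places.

Cross-section at t=0.265: each vertex is (1-t)·p0[i] + t·p1[i].
  v1: (1-0.265)·(3.99,0.25) + 0.265·(2.73,0.73) = (3.6561,0.3772)
  v2: (1-0.265)·(2.58,1.14) + 0.265·(2.83,1.23) = (2.6463,1.1638)
  v3: (1-0.265)·(1.05,1.82) + 0.265·(2.59,2.48) = (1.4581,1.9949)
  v4: (1-0.265)·(0.12,2.23) + 0.265·(1.65,2.82) = (0.5254,2.3863)
  v5: (1-0.265)·(-2.03,1.32) + 0.265·(-0.01,1.65) = (-1.4947,1.4075)
  v6: (1-0.265)·(-3.38,-0.91) + 0.265·(0.21,0.29) = (-2.4286,-0.5920)
  v7: (1-0.265)·(-1,-3.05) + 0.265·(0.9,-1.28) = (-0.4965,-2.5809)
  v8: (1-0.265)·(1.5,-2.86) + 0.265·(2.19,-0.6) = (1.6829,-2.2611)
Shoelace sum Σ(x_i·y_{i+1} − x_{i+1}·y_i):
  i=1: 3.6561·1.1638 − 2.6463·0.3772 = +3.2570 (running +3.2570)
  i=2: 2.6463·1.9949 − 1.4581·1.1638 = +3.5820 (running +6.8390)
  i=3: 1.4581·2.3863 − 0.5254·1.9949 = +2.4313 (running +9.2703)
  i=4: 0.5254·1.4075 − -1.4947·2.3863 = +4.3064 (running +13.5767)
  i=5: -1.4947·-0.5920 − -2.4286·1.4075 = +4.3031 (running +17.8798)
  i=6: -2.4286·-2.5809 − -0.4965·-0.5920 = +5.9743 (running +23.8541)
  i=7: -0.4965·-2.2611 − 1.6829·-2.5809 = +5.4660 (running +29.3201)
  i=8: 1.6829·0.3772 − 3.6561·-2.2611 = +8.9016 (running +38.2216)
Area = |Σ|/2 = |38.2216|/2 = 19.1108

Area at t=0.265: 19.1108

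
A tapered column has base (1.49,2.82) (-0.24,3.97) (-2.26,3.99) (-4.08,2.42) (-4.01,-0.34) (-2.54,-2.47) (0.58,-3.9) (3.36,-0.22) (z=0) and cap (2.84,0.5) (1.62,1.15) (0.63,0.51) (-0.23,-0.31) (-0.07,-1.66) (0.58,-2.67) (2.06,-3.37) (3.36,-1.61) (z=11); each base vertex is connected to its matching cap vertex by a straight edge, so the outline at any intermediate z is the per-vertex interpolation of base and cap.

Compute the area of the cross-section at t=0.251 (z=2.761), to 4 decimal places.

Cross-section at t=0.251: each vertex is (1-t)·p0[i] + t·p1[i].
  v1: (1-0.251)·(1.49,2.82) + 0.251·(2.84,0.5) = (1.8288,2.2377)
  v2: (1-0.251)·(-0.24,3.97) + 0.251·(1.62,1.15) = (0.2269,3.2622)
  v3: (1-0.251)·(-2.26,3.99) + 0.251·(0.63,0.51) = (-1.5346,3.1165)
  v4: (1-0.251)·(-4.08,2.42) + 0.251·(-0.23,-0.31) = (-3.1136,1.7348)
  v5: (1-0.251)·(-4.01,-0.34) + 0.251·(-0.07,-1.66) = (-3.0211,-0.6713)
  v6: (1-0.251)·(-2.54,-2.47) + 0.251·(0.58,-2.67) = (-1.7569,-2.5202)
  v7: (1-0.251)·(0.58,-3.9) + 0.251·(2.06,-3.37) = (0.9515,-3.7670)
  v8: (1-0.251)·(3.36,-0.22) + 0.251·(3.36,-1.61) = (3.3600,-0.5689)
Shoelace sum Σ(x_i·y_{i+1} − x_{i+1}·y_i):
  i=1: 1.8288·3.2622 − 0.2269·2.2377 = +5.4584 (running +5.4584)
  i=2: 0.2269·3.1165 − -1.5346·3.2622 = +5.7132 (running +11.1716)
  i=3: -1.5346·1.7348 − -3.1136·3.1165 = +7.0416 (running +18.2131)
  i=4: -3.1136·-0.6713 − -3.0211·1.7348 = +7.3311 (running +25.5442)
  i=5: -3.0211·-2.5202 − -1.7569·-0.6713 = +6.4342 (running +31.9785)
  i=6: -1.7569·-3.7670 − 0.9515·-2.5202 = +9.0160 (running +40.9945)
  i=7: 0.9515·-0.5689 − 3.3600·-3.7670 = +12.1157 (running +53.1103)
  i=8: 3.3600·2.2377 − 1.8288·-0.5689 = +8.5590 (running +61.6693)
Area = |Σ|/2 = |61.6693|/2 = 30.8346

Area at t=0.251: 30.8346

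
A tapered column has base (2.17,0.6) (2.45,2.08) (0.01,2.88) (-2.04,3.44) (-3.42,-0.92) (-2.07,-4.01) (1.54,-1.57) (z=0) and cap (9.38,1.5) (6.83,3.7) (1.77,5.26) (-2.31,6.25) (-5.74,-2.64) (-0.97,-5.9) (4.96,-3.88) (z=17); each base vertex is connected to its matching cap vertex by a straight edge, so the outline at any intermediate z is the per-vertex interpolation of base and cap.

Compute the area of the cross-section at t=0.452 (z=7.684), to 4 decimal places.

Area at t=0.452: 59.3086

Cross-section at t=0.452: each vertex is (1-t)·p0[i] + t·p1[i].
  v1: (1-0.452)·(2.17,0.6) + 0.452·(9.38,1.5) = (5.4289,1.0068)
  v2: (1-0.452)·(2.45,2.08) + 0.452·(6.83,3.7) = (4.4298,2.8122)
  v3: (1-0.452)·(0.01,2.88) + 0.452·(1.77,5.26) = (0.8055,3.9558)
  v4: (1-0.452)·(-2.04,3.44) + 0.452·(-2.31,6.25) = (-2.1620,4.7101)
  v5: (1-0.452)·(-3.42,-0.92) + 0.452·(-5.74,-2.64) = (-4.4686,-1.6974)
  v6: (1-0.452)·(-2.07,-4.01) + 0.452·(-0.97,-5.9) = (-1.5728,-4.8643)
  v7: (1-0.452)·(1.54,-1.57) + 0.452·(4.96,-3.88) = (3.0858,-2.6141)
Shoelace sum Σ(x_i·y_{i+1} − x_{i+1}·y_i):
  i=1: 5.4289·2.8122 − 4.4298·1.0068 = +10.8075 (running +10.8075)
  i=2: 4.4298·3.9558 − 0.8055·2.8122 = +15.2578 (running +26.0653)
  i=3: 0.8055·4.7101 − -2.1620·3.9558 = +12.3466 (running +38.4119)
  i=4: -2.1620·-1.6974 − -4.4686·4.7101 = +24.7178 (running +63.1297)
  i=5: -4.4686·-4.8643 − -1.5728·-1.6974 = +19.0670 (running +82.1966)
  i=6: -1.5728·-2.6141 − 3.0858·-4.8643 = +19.1219 (running +101.3185)
  i=7: 3.0858·1.0068 − 5.4289·-2.6141 = +17.2987 (running +118.6172)
Area = |Σ|/2 = |118.6172|/2 = 59.3086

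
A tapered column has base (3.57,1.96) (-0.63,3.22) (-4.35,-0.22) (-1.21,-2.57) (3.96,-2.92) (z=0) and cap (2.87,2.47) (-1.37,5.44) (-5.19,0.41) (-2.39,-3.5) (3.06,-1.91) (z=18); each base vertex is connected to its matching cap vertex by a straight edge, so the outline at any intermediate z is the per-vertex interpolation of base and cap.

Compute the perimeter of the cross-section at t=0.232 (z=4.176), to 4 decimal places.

Perimeter at t=0.232: 23.9658

Cross-section at t=0.232: each vertex is (1-t)·p0[i] + t·p1[i].
  v1: (1-0.232)·(3.57,1.96) + 0.232·(2.87,2.47) = (3.4076,2.0783)
  v2: (1-0.232)·(-0.63,3.22) + 0.232·(-1.37,5.44) = (-0.8017,3.7350)
  v3: (1-0.232)·(-4.35,-0.22) + 0.232·(-5.19,0.41) = (-4.5449,-0.0738)
  v4: (1-0.232)·(-1.21,-2.57) + 0.232·(-2.39,-3.5) = (-1.4838,-2.7858)
  v5: (1-0.232)·(3.96,-2.92) + 0.232·(3.06,-1.91) = (3.7512,-2.6857)
Perimeter = Σ |v_{i+1} − v_i|:
  edge 1→2: √(-4.2093² + 1.6567²) = 4.5236 (running 4.5236)
  edge 2→3: √(-3.7432² + -3.8089²) = 5.3403 (running 9.8639)
  edge 3→4: √(3.0611² + -2.7119²) = 4.0896 (running 13.9535)
  edge 4→5: √(5.2350² + 0.1001²) = 5.2359 (running 19.1894)
  edge 5→1: √(-0.3436² + 4.7640²) = 4.7764 (running 23.9658)
Perimeter = 23.9658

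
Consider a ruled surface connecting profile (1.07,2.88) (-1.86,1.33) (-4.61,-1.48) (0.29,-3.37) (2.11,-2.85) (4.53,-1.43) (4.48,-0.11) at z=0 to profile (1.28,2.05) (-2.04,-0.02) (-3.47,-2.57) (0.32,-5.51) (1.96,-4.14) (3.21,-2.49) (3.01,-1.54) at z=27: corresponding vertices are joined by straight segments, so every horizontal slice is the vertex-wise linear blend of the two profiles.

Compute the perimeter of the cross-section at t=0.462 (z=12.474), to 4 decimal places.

Perimeter at t=0.462: 21.7499

Cross-section at t=0.462: each vertex is (1-t)·p0[i] + t·p1[i].
  v1: (1-0.462)·(1.07,2.88) + 0.462·(1.28,2.05) = (1.1670,2.4965)
  v2: (1-0.462)·(-1.86,1.33) + 0.462·(-2.04,-0.02) = (-1.9432,0.7063)
  v3: (1-0.462)·(-4.61,-1.48) + 0.462·(-3.47,-2.57) = (-4.0833,-1.9836)
  v4: (1-0.462)·(0.29,-3.37) + 0.462·(0.32,-5.51) = (0.3039,-4.3587)
  v5: (1-0.462)·(2.11,-2.85) + 0.462·(1.96,-4.14) = (2.0407,-3.4460)
  v6: (1-0.462)·(4.53,-1.43) + 0.462·(3.21,-2.49) = (3.9202,-1.9197)
  v7: (1-0.462)·(4.48,-0.11) + 0.462·(3.01,-1.54) = (3.8009,-0.7707)
Perimeter = Σ |v_{i+1} − v_i|:
  edge 1→2: √(-3.1102² + -1.7902²) = 3.5886 (running 3.5886)
  edge 2→3: √(-2.1402² + -2.6899²) = 3.4374 (running 7.0260)
  edge 3→4: √(4.3872² + -2.3751²) = 4.9888 (running 12.0149)
  edge 4→5: √(1.7368² + 0.9127²) = 1.9620 (running 13.9769)
  edge 5→6: √(1.8795² + 1.5263²) = 2.4211 (running 16.3980)
  edge 6→7: √(-0.1193² + 1.1491²) = 1.1552 (running 17.5533)
  edge 7→1: √(-2.6338² + 3.2672²) = 4.1966 (running 21.7499)
Perimeter = 21.7499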